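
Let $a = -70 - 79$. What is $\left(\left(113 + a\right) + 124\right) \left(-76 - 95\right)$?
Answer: $-15048$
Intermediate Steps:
$a = -149$
$\left(\left(113 + a\right) + 124\right) \left(-76 - 95\right) = \left(\left(113 - 149\right) + 124\right) \left(-76 - 95\right) = \left(-36 + 124\right) \left(-171\right) = 88 \left(-171\right) = -15048$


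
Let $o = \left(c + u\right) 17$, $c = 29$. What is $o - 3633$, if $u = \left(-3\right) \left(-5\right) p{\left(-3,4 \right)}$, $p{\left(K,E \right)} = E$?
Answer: $-2120$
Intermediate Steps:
$u = 60$ ($u = \left(-3\right) \left(-5\right) 4 = 15 \cdot 4 = 60$)
$o = 1513$ ($o = \left(29 + 60\right) 17 = 89 \cdot 17 = 1513$)
$o - 3633 = 1513 - 3633 = -2120$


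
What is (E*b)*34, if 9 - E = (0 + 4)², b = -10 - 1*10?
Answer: 4760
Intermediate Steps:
b = -20 (b = -10 - 10 = -20)
E = -7 (E = 9 - (0 + 4)² = 9 - 1*4² = 9 - 1*16 = 9 - 16 = -7)
(E*b)*34 = -7*(-20)*34 = 140*34 = 4760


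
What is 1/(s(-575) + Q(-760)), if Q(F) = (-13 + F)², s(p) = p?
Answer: 1/596954 ≈ 1.6752e-6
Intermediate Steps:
1/(s(-575) + Q(-760)) = 1/(-575 + (-13 - 760)²) = 1/(-575 + (-773)²) = 1/(-575 + 597529) = 1/596954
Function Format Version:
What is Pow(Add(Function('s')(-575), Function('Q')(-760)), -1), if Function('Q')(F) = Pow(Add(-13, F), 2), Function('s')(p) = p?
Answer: Rational(1, 596954) ≈ 1.6752e-6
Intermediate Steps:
Pow(Add(Function('s')(-575), Function('Q')(-760)), -1) = Pow(Add(-575, Pow(Add(-13, -760), 2)), -1) = Pow(Add(-575, Pow(-773, 2)), -1) = Pow(Add(-575, 597529), -1) = Pow(596954, -1) = Rational(1, 596954)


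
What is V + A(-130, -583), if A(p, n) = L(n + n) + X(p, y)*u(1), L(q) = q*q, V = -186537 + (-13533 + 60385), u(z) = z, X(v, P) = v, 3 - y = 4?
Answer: 1219741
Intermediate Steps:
y = -1 (y = 3 - 1*4 = 3 - 4 = -1)
V = -139685 (V = -186537 + 46852 = -139685)
L(q) = q²
A(p, n) = p + 4*n² (A(p, n) = (n + n)² + p*1 = (2*n)² + p = 4*n² + p = p + 4*n²)
V + A(-130, -583) = -139685 + (-130 + 4*(-583)²) = -139685 + (-130 + 4*339889) = -139685 + (-130 + 1359556) = -139685 + 1359426 = 1219741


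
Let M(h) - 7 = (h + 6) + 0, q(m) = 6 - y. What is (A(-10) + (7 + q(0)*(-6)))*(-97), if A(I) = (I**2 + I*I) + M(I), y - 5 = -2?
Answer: -18624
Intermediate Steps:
y = 3 (y = 5 - 2 = 3)
q(m) = 3 (q(m) = 6 - 1*3 = 6 - 3 = 3)
M(h) = 13 + h (M(h) = 7 + ((h + 6) + 0) = 7 + ((6 + h) + 0) = 7 + (6 + h) = 13 + h)
A(I) = 13 + I + 2*I**2 (A(I) = (I**2 + I*I) + (13 + I) = (I**2 + I**2) + (13 + I) = 2*I**2 + (13 + I) = 13 + I + 2*I**2)
(A(-10) + (7 + q(0)*(-6)))*(-97) = ((13 - 10 + 2*(-10)**2) + (7 + 3*(-6)))*(-97) = ((13 - 10 + 2*100) + (7 - 18))*(-97) = ((13 - 10 + 200) - 11)*(-97) = (203 - 11)*(-97) = 192*(-97) = -18624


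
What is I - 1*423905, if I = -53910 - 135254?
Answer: -613069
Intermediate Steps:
I = -189164
I - 1*423905 = -189164 - 1*423905 = -189164 - 423905 = -613069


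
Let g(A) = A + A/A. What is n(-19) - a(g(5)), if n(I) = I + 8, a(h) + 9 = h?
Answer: -8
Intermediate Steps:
g(A) = 1 + A (g(A) = A + 1 = 1 + A)
a(h) = -9 + h
n(I) = 8 + I
n(-19) - a(g(5)) = (8 - 19) - (-9 + (1 + 5)) = -11 - (-9 + 6) = -11 - 1*(-3) = -11 + 3 = -8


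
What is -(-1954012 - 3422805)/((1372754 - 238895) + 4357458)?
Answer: 5376817/5491317 ≈ 0.97915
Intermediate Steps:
-(-1954012 - 3422805)/((1372754 - 238895) + 4357458) = -(-5376817)/(1133859 + 4357458) = -(-5376817)/5491317 = -1*(-5376817/5491317) = 5376817/5491317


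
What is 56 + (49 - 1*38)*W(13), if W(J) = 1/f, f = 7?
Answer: 403/7 ≈ 57.571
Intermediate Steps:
W(J) = ⅐ (W(J) = 1/7 = ⅐)
56 + (49 - 1*38)*W(13) = 56 + (49 - 1*38)*(⅐) = 56 + (49 - 38)*(⅐) = 56 + 11*(⅐) = 56 + 11/7 = 403/7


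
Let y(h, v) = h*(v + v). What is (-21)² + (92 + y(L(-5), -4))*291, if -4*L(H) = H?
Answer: 24303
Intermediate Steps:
L(H) = -H/4
y(h, v) = 2*h*v (y(h, v) = h*(2*v) = 2*h*v)
(-21)² + (92 + y(L(-5), -4))*291 = (-21)² + (92 + 2*(-¼*(-5))*(-4))*291 = 441 + (92 + 2*(5/4)*(-4))*291 = 441 + (92 - 10)*291 = 441 + 82*291 = 441 + 23862 = 24303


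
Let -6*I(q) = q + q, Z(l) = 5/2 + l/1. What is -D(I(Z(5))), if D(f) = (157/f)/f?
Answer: -628/25 ≈ -25.120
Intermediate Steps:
Z(l) = 5/2 + l (Z(l) = 5*(½) + l*1 = 5/2 + l)
I(q) = -q/3 (I(q) = -(q + q)/6 = -q/3)
D(f) = 157/f²
-D(I(Z(5))) = -157/(-(5/2 + 5)/3)² = -157/(-⅓*15/2)² = -157/(-5/2)² = -157*4/25 = -1*628/25 = -628/25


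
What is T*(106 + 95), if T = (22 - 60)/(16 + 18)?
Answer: -3819/17 ≈ -224.65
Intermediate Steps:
T = -19/17 (T = -38/34 = -38*1/34 = -19/17 ≈ -1.1176)
T*(106 + 95) = -19*(106 + 95)/17 = -19/17*201 = -3819/17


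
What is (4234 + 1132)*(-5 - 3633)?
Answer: -19521508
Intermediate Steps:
(4234 + 1132)*(-5 - 3633) = 5366*(-3638) = -19521508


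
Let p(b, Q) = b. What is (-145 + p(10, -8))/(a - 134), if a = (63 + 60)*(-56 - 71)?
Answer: 27/3151 ≈ 0.0085687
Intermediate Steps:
a = -15621 (a = 123*(-127) = -15621)
(-145 + p(10, -8))/(a - 134) = (-145 + 10)/(-15621 - 134) = -135/(-15755) = -1/15755*(-135) = 27/3151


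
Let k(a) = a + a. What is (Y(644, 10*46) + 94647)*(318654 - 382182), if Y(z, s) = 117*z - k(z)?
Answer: -10717618296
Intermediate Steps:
k(a) = 2*a
Y(z, s) = 115*z (Y(z, s) = 117*z - 2*z = 115*z)
(Y(644, 10*46) + 94647)*(318654 - 382182) = (115*644 + 94647)*(318654 - 382182) = (74060 + 94647)*(-63528) = 168707*(-63528) = -10717618296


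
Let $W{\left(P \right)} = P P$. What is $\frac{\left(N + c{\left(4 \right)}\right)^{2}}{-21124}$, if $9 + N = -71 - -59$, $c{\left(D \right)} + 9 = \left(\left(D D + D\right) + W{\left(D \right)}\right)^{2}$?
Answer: $- \frac{400689}{5281} \approx -75.874$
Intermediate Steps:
$W{\left(P \right)} = P^{2}$
$c{\left(D \right)} = -9 + \left(D + 2 D^{2}\right)^{2}$ ($c{\left(D \right)} = -9 + \left(\left(D D + D\right) + D^{2}\right)^{2} = -9 + \left(\left(D^{2} + D\right) + D^{2}\right)^{2} = -9 + \left(\left(D + D^{2}\right) + D^{2}\right)^{2} = -9 + \left(D + 2 D^{2}\right)^{2}$)
$N = -21$ ($N = -9 - 12 = -21$)
$\frac{\left(N + c{\left(4 \right)}\right)^{2}}{-21124} = \frac{\left(-21 - \left(9 - 4^{2} \left(1 + 2 \cdot 4\right)^{2}\right)\right)^{2}}{-21124} = \left(-21 - \left(9 - 16 \left(1 + 8\right)^{2}\right)\right)^{2} \left(- \frac{1}{21124}\right) = \left(-21 - \left(9 - 16 \cdot 9^{2}\right)\right)^{2} \left(- \frac{1}{21124}\right) = \left(-21 + \left(-9 + 16 \cdot 81\right)\right)^{2} \left(- \frac{1}{21124}\right) = \left(-21 + \left(-9 + 1296\right)\right)^{2} \left(- \frac{1}{21124}\right) = \left(-21 + 1287\right)^{2} \left(- \frac{1}{21124}\right) = 1266^{2} \left(- \frac{1}{21124}\right) = 1602756 \left(- \frac{1}{21124}\right) = - \frac{400689}{5281}$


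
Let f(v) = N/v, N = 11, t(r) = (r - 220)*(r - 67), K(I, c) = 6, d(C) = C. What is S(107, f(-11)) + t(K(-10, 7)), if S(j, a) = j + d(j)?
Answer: 13268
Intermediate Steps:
t(r) = (-220 + r)*(-67 + r)
f(v) = 11/v
S(j, a) = 2*j (S(j, a) = j + j = 2*j)
S(107, f(-11)) + t(K(-10, 7)) = 2*107 + (14740 + 6**2 - 287*6) = 214 + (14740 + 36 - 1722) = 214 + 13054 = 13268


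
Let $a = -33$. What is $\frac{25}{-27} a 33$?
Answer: $\frac{3025}{3} \approx 1008.3$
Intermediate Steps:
$\frac{25}{-27} a 33 = \frac{25}{-27} \left(-33\right) 33 = 25 \left(- \frac{1}{27}\right) \left(-33\right) 33 = \left(- \frac{25}{27}\right) \left(-33\right) 33 = \frac{275}{9} \cdot 33 = \frac{3025}{3}$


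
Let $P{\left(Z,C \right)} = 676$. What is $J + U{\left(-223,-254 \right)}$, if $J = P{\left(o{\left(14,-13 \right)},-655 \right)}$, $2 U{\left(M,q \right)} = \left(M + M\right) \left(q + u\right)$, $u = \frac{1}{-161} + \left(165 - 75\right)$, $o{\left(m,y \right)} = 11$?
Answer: $\frac{5997151}{161} \approx 37249.0$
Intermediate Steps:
$u = \frac{14489}{161}$ ($u = - \frac{1}{161} + 90 = \frac{14489}{161} \approx 89.994$)
$U{\left(M,q \right)} = M \left(\frac{14489}{161} + q\right)$ ($U{\left(M,q \right)} = \frac{\left(M + M\right) \left(q + \frac{14489}{161}\right)}{2} = \frac{2 M \left(\frac{14489}{161} + q\right)}{2} = M \left(\frac{14489}{161} + q\right)$)
$J = 676$
$J + U{\left(-223,-254 \right)} = 676 + \frac{1}{161} \left(-223\right) \left(14489 + 161 \left(-254\right)\right) = 676 + \frac{1}{161} \left(-223\right) \left(14489 - 40894\right) = 676 + \frac{1}{161} \left(-223\right) \left(-26405\right) = 676 + \frac{5888315}{161} = \frac{5997151}{161}$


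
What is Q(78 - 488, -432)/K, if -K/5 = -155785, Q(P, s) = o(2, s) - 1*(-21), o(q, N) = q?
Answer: 23/778925 ≈ 2.9528e-5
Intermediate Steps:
Q(P, s) = 23 (Q(P, s) = 2 - 1*(-21) = 2 + 21 = 23)
K = 778925 (K = -5*(-155785) = 778925)
Q(78 - 488, -432)/K = 23/778925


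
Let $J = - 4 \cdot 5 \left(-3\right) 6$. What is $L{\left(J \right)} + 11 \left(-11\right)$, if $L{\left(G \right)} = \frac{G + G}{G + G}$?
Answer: $-120$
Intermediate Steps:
$J = 360$ ($J = \left(-4\right) \left(-15\right) 6 = 60 \cdot 6 = 360$)
$L{\left(G \right)} = 1$ ($L{\left(G \right)} = \frac{2 G}{2 G} = 2 G \frac{1}{2 G} = 1$)
$L{\left(J \right)} + 11 \left(-11\right) = 1 + 11 \left(-11\right) = 1 - 121 = -120$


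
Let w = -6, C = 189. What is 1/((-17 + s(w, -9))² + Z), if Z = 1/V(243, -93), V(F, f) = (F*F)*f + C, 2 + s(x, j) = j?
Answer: 5491368/4305232511 ≈ 0.0012755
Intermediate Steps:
s(x, j) = -2 + j
V(F, f) = 189 + f*F² (V(F, f) = (F*F)*f + 189 = F²*f + 189 = f*F² + 189 = 189 + f*F²)
Z = -1/5491368 (Z = 1/(189 - 93*243²) = 1/(189 - 93*59049) = 1/(189 - 5491557) = 1/(-5491368) = -1/5491368 ≈ -1.8210e-7)
1/((-17 + s(w, -9))² + Z) = 1/((-17 + (-2 - 9))² - 1/5491368) = 1/((-17 - 11)² - 1/5491368) = 1/((-28)² - 1/5491368) = 1/(784 - 1/5491368) = 1/(4305232511/5491368) = 5491368/4305232511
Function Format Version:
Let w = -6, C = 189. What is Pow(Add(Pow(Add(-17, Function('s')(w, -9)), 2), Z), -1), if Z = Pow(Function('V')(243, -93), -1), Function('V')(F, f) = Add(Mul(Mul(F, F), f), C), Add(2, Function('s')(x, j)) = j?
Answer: Rational(5491368, 4305232511) ≈ 0.0012755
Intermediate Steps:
Function('s')(x, j) = Add(-2, j)
Function('V')(F, f) = Add(189, Mul(f, Pow(F, 2))) (Function('V')(F, f) = Add(Mul(Mul(F, F), f), 189) = Add(Mul(Pow(F, 2), f), 189) = Add(Mul(f, Pow(F, 2)), 189) = Add(189, Mul(f, Pow(F, 2))))
Z = Rational(-1, 5491368) (Z = Pow(Add(189, Mul(-93, Pow(243, 2))), -1) = Pow(Add(189, Mul(-93, 59049)), -1) = Pow(Add(189, -5491557), -1) = Pow(-5491368, -1) = Rational(-1, 5491368) ≈ -1.8210e-7)
Pow(Add(Pow(Add(-17, Function('s')(w, -9)), 2), Z), -1) = Pow(Add(Pow(Add(-17, Add(-2, -9)), 2), Rational(-1, 5491368)), -1) = Pow(Add(Pow(Add(-17, -11), 2), Rational(-1, 5491368)), -1) = Pow(Add(Pow(-28, 2), Rational(-1, 5491368)), -1) = Pow(Add(784, Rational(-1, 5491368)), -1) = Pow(Rational(4305232511, 5491368), -1) = Rational(5491368, 4305232511)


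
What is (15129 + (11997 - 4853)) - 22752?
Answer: -479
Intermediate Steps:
(15129 + (11997 - 4853)) - 22752 = (15129 + 7144) - 22752 = 22273 - 22752 = -479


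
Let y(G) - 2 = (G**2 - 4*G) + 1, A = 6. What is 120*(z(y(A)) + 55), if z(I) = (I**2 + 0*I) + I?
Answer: 35400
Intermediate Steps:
y(G) = 3 + G**2 - 4*G (y(G) = 2 + ((G**2 - 4*G) + 1) = 2 + (1 + G**2 - 4*G) = 3 + G**2 - 4*G)
z(I) = I + I**2 (z(I) = (I**2 + 0) + I = I**2 + I = I + I**2)
120*(z(y(A)) + 55) = 120*((3 + 6**2 - 4*6)*(1 + (3 + 6**2 - 4*6)) + 55) = 120*((3 + 36 - 24)*(1 + (3 + 36 - 24)) + 55) = 120*(15*(1 + 15) + 55) = 120*(15*16 + 55) = 120*(240 + 55) = 120*295 = 35400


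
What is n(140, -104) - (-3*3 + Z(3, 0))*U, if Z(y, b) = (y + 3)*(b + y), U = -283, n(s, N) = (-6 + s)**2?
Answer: 20503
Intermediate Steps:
Z(y, b) = (3 + y)*(b + y)
n(140, -104) - (-3*3 + Z(3, 0))*U = (-6 + 140)**2 - (-3*3 + (3**2 + 3*0 + 3*3 + 0*3))*(-283) = 134**2 - (-9 + (9 + 0 + 9 + 0))*(-283) = 17956 - (-9 + 18)*(-283) = 17956 - 9*(-283) = 17956 - 1*(-2547) = 17956 + 2547 = 20503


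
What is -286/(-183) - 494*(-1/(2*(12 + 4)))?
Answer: 49777/2928 ≈ 17.000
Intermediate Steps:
-286/(-183) - 494*(-1/(2*(12 + 4))) = -286*(-1/183) - 494/((-2*16)) = 286/183 - 494/(-32) = 286/183 - 494*(-1/32) = 286/183 + 247/16 = 49777/2928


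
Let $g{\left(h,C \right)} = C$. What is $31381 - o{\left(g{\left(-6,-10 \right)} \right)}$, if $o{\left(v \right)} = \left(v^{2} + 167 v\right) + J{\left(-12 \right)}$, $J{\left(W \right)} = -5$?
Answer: $32956$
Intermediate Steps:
$o{\left(v \right)} = -5 + v^{2} + 167 v$ ($o{\left(v \right)} = \left(v^{2} + 167 v\right) - 5 = -5 + v^{2} + 167 v$)
$31381 - o{\left(g{\left(-6,-10 \right)} \right)} = 31381 - \left(-5 + \left(-10\right)^{2} + 167 \left(-10\right)\right) = 31381 - \left(-5 + 100 - 1670\right) = 31381 - -1575 = 31381 + 1575 = 32956$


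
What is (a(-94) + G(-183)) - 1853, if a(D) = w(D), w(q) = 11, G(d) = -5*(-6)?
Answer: -1812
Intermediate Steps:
G(d) = 30
a(D) = 11
(a(-94) + G(-183)) - 1853 = (11 + 30) - 1853 = 41 - 1853 = -1812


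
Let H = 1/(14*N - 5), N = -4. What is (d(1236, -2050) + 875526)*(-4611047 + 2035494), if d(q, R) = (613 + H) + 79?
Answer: -137661497236241/61 ≈ -2.2567e+12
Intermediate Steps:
H = -1/61 (H = 1/(14*(-4) - 5) = 1/(-56 - 5) = 1/(-61) = -1/61 ≈ -0.016393)
d(q, R) = 42211/61 (d(q, R) = (613 - 1/61) + 79 = 37392/61 + 79 = 42211/61)
(d(1236, -2050) + 875526)*(-4611047 + 2035494) = (42211/61 + 875526)*(-4611047 + 2035494) = (53449297/61)*(-2575553) = -137661497236241/61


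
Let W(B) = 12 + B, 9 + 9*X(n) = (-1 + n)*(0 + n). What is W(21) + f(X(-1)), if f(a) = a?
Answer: 290/9 ≈ 32.222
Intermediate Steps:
X(n) = -1 + n*(-1 + n)/9 (X(n) = -1 + ((-1 + n)*(0 + n))/9 = -1 + ((-1 + n)*n)/9 = -1 + (n*(-1 + n))/9 = -1 + n*(-1 + n)/9)
W(21) + f(X(-1)) = (12 + 21) + (-1 - ⅑*(-1) + (⅑)*(-1)²) = 33 + (-1 + ⅑ + (⅑)*1) = 33 + (-1 + ⅑ + ⅑) = 33 - 7/9 = 290/9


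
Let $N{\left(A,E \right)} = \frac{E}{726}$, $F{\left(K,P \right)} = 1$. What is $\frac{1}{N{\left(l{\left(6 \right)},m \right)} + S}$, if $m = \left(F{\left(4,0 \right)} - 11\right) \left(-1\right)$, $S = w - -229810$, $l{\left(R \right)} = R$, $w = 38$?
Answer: $\frac{363}{83434829} \approx 4.3507 \cdot 10^{-6}$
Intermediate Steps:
$S = 229848$ ($S = 38 - -229810 = 38 + 229810 = 229848$)
$m = 10$ ($m = \left(1 - 11\right) \left(-1\right) = \left(-10\right) \left(-1\right) = 10$)
$N{\left(A,E \right)} = \frac{E}{726}$ ($N{\left(A,E \right)} = E \frac{1}{726} = \frac{E}{726}$)
$\frac{1}{N{\left(l{\left(6 \right)},m \right)} + S} = \frac{1}{\frac{1}{726} \cdot 10 + 229848} = \frac{1}{\frac{5}{363} + 229848} = \frac{1}{\frac{83434829}{363}} = \frac{363}{83434829}$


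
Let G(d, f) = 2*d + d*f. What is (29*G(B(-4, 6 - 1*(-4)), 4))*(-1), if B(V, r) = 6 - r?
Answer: 696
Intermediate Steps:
(29*G(B(-4, 6 - 1*(-4)), 4))*(-1) = (29*((6 - (6 - 1*(-4)))*(2 + 4)))*(-1) = (29*((6 - (6 + 4))*6))*(-1) = (29*((6 - 1*10)*6))*(-1) = (29*((6 - 10)*6))*(-1) = (29*(-4*6))*(-1) = (29*(-24))*(-1) = -696*(-1) = 696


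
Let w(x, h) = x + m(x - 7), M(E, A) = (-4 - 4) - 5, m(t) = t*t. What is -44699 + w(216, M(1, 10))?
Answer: -802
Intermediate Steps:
m(t) = t**2
M(E, A) = -13 (M(E, A) = -8 - 5 = -13)
w(x, h) = x + (-7 + x)**2 (w(x, h) = x + (x - 7)**2 = x + (-7 + x)**2)
-44699 + w(216, M(1, 10)) = -44699 + (216 + (-7 + 216)**2) = -44699 + (216 + 209**2) = -44699 + (216 + 43681) = -44699 + 43897 = -802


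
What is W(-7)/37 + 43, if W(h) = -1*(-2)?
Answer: 1593/37 ≈ 43.054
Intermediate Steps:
W(h) = 2
W(-7)/37 + 43 = 2/37 + 43 = 1593/37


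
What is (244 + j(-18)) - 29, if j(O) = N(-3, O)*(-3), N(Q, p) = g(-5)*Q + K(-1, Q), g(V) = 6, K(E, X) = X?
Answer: 278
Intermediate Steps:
N(Q, p) = 7*Q (N(Q, p) = 6*Q + Q = 7*Q)
j(O) = 63 (j(O) = (7*(-3))*(-3) = -21*(-3) = 63)
(244 + j(-18)) - 29 = (244 + 63) - 29 = 307 - 29 = 278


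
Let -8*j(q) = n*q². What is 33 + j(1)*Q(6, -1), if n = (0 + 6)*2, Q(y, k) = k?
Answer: 69/2 ≈ 34.500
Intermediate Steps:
n = 12 (n = 6*2 = 12)
j(q) = -3*q²/2
33 + j(1)*Q(6, -1) = 33 - 3/2*1²*(-1) = 33 - 3/2*1*(-1) = 33 - 3/2*(-1) = 33 + 3/2 = 69/2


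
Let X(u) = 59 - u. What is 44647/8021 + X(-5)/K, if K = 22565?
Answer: 1007972899/180993865 ≈ 5.5691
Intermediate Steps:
44647/8021 + X(-5)/K = 44647/8021 + (59 - 1*(-5))/22565 = 44647*(1/8021) + (59 + 5)*(1/22565) = 44647/8021 + 64*(1/22565) = 44647/8021 + 64/22565 = 1007972899/180993865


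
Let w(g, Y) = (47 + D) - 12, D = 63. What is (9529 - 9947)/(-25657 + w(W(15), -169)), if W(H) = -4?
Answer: 418/25559 ≈ 0.016354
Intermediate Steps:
w(g, Y) = 98 (w(g, Y) = (47 + 63) - 12 = 110 - 12 = 98)
(9529 - 9947)/(-25657 + w(W(15), -169)) = (9529 - 9947)/(-25657 + 98) = -418/(-25559) = -418*(-1/25559) = 418/25559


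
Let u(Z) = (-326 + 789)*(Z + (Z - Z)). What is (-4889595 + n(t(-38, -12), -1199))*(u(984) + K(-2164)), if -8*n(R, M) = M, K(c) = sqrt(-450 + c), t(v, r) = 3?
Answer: -2227592083389 - 39115561*I*sqrt(2614)/8 ≈ -2.2276e+12 - 2.4998e+8*I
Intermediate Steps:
n(R, M) = -M/8
u(Z) = 463*Z (u(Z) = 463*(Z + 0) = 463*Z)
(-4889595 + n(t(-38, -12), -1199))*(u(984) + K(-2164)) = (-4889595 - 1/8*(-1199))*(463*984 + sqrt(-450 - 2164)) = (-4889595 + 1199/8)*(455592 + sqrt(-2614)) = -39115561*(455592 + I*sqrt(2614))/8 = -2227592083389 - 39115561*I*sqrt(2614)/8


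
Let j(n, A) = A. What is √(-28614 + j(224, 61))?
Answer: I*√28553 ≈ 168.98*I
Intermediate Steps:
√(-28614 + j(224, 61)) = √(-28614 + 61) = √(-28553) = I*√28553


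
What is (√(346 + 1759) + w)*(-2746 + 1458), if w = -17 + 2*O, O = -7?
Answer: 39928 - 1288*√2105 ≈ -19166.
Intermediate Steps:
w = -31 (w = -17 + 2*(-7) = -17 - 14 = -31)
(√(346 + 1759) + w)*(-2746 + 1458) = (√(346 + 1759) - 31)*(-2746 + 1458) = (√2105 - 31)*(-1288) = (-31 + √2105)*(-1288) = 39928 - 1288*√2105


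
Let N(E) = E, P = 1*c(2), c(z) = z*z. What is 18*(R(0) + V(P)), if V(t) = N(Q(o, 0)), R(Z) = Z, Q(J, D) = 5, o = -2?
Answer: 90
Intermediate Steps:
c(z) = z²
P = 4 (P = 1*2² = 1*4 = 4)
V(t) = 5
18*(R(0) + V(P)) = 18*(0 + 5) = 18*5 = 90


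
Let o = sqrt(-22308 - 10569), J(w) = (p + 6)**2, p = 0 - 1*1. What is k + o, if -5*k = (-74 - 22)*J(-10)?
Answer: 480 + 3*I*sqrt(3653) ≈ 480.0 + 181.32*I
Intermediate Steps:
p = -1 (p = 0 - 1 = -1)
J(w) = 25 (J(w) = (-1 + 6)**2 = 5**2 = 25)
o = 3*I*sqrt(3653) (o = sqrt(-32877) = 3*I*sqrt(3653) ≈ 181.32*I)
k = 480 (k = -(-74 - 22)*25/5 = -(-96)*25/5 = -1/5*(-2400) = 480)
k + o = 480 + 3*I*sqrt(3653)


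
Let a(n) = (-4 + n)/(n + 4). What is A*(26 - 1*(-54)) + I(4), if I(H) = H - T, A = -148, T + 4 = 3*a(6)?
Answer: -59163/5 ≈ -11833.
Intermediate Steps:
a(n) = (-4 + n)/(4 + n)
T = -17/5 (T = -4 + 3*((-4 + 6)/(4 + 6)) = -4 + 3*(2/10) = -4 + 3*((1/10)*2) = -4 + 3*(1/5) = -4 + 3/5 = -17/5 ≈ -3.4000)
I(H) = 17/5 + H (I(H) = H - 1*(-17/5) = H + 17/5 = 17/5 + H)
A*(26 - 1*(-54)) + I(4) = -148*(26 - 1*(-54)) + (17/5 + 4) = -148*(26 + 54) + 37/5 = -148*80 + 37/5 = -11840 + 37/5 = -59163/5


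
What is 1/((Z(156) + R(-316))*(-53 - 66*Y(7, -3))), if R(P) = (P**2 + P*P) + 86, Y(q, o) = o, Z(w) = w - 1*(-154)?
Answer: 1/29015660 ≈ 3.4464e-8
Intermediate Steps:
Z(w) = 154 + w (Z(w) = w + 154 = 154 + w)
R(P) = 86 + 2*P**2 (R(P) = (P**2 + P**2) + 86 = 2*P**2 + 86 = 86 + 2*P**2)
1/((Z(156) + R(-316))*(-53 - 66*Y(7, -3))) = 1/(((154 + 156) + (86 + 2*(-316)**2))*(-53 - 66*(-3))) = 1/((310 + (86 + 2*99856))*(-53 + 198)) = 1/((310 + (86 + 199712))*145) = (1/145)/(310 + 199798) = (1/145)/200108 = (1/200108)*(1/145) = 1/29015660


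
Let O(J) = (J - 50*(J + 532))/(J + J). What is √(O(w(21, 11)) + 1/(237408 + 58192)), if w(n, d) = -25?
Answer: √110862563739/14780 ≈ 22.528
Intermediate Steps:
O(J) = (-26600 - 49*J)/(2*J) (O(J) = (J - 50*(532 + J))/((2*J)) = (J + (-26600 - 50*J))*(1/(2*J)) = (-26600 - 49*J)*(1/(2*J)) = (-26600 - 49*J)/(2*J))
√(O(w(21, 11)) + 1/(237408 + 58192)) = √((-49/2 - 13300/(-25)) + 1/(237408 + 58192)) = √((-49/2 - 13300*(-1/25)) + 1/295600) = √((-49/2 + 532) + 1/295600) = √(1015/2 + 1/295600) = √(150017001/295600) = √110862563739/14780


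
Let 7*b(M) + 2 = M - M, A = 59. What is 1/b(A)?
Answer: -7/2 ≈ -3.5000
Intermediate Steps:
b(M) = -2/7 (b(M) = -2/7 + (M - M)/7 = -2/7 + (⅐)*0 = -2/7 + 0 = -2/7)
1/b(A) = 1/(-2/7) = -7/2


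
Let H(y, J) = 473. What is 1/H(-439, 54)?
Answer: 1/473 ≈ 0.0021142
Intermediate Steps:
1/H(-439, 54) = 1/473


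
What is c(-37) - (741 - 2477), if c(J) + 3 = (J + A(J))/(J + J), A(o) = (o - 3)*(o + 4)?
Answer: 126959/74 ≈ 1715.7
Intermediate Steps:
A(o) = (-3 + o)*(4 + o)
c(J) = -3 + (-12 + J² + 2*J)/(2*J) (c(J) = -3 + (J + (-12 + J + J²))/(J + J) = -3 + (-12 + J² + 2*J)/((2*J)) = -3 + (-12 + J² + 2*J)*(1/(2*J)) = -3 + (-12 + J² + 2*J)/(2*J))
c(-37) - (741 - 2477) = (-2 + (½)*(-37) - 6/(-37)) - (741 - 2477) = (-2 - 37/2 - 6*(-1/37)) - 1*(-1736) = (-2 - 37/2 + 6/37) + 1736 = -1505/74 + 1736 = 126959/74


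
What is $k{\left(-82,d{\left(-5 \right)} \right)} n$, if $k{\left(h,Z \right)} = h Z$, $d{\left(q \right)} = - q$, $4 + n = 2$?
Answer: $820$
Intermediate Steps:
$n = -2$ ($n = -4 + 2 = -2$)
$k{\left(h,Z \right)} = Z h$
$k{\left(-82,d{\left(-5 \right)} \right)} n = \left(-1\right) \left(-5\right) \left(-82\right) \left(-2\right) = 5 \left(-82\right) \left(-2\right) = \left(-410\right) \left(-2\right) = 820$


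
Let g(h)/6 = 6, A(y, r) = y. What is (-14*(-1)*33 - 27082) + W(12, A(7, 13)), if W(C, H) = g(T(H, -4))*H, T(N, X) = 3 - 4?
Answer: -26368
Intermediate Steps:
T(N, X) = -1
g(h) = 36 (g(h) = 6*6 = 36)
W(C, H) = 36*H
(-14*(-1)*33 - 27082) + W(12, A(7, 13)) = (-14*(-1)*33 - 27082) + 36*7 = (14*33 - 27082) + 252 = (462 - 27082) + 252 = -26620 + 252 = -26368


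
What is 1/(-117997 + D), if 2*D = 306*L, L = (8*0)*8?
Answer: -1/117997 ≈ -8.4748e-6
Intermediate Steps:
L = 0 (L = 0*8 = 0)
D = 0 (D = (306*0)/2 = (1/2)*0 = 0)
1/(-117997 + D) = 1/(-117997 + 0) = 1/(-117997) = -1/117997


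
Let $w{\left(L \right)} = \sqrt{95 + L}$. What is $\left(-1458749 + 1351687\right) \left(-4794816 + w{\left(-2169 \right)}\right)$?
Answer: $513342590592 - 107062 i \sqrt{2074} \approx 5.1334 \cdot 10^{11} - 4.8757 \cdot 10^{6} i$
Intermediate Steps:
$\left(-1458749 + 1351687\right) \left(-4794816 + w{\left(-2169 \right)}\right) = \left(-1458749 + 1351687\right) \left(-4794816 + \sqrt{95 - 2169}\right) = - 107062 \left(-4794816 + \sqrt{-2074}\right) = - 107062 \left(-4794816 + i \sqrt{2074}\right) = 513342590592 - 107062 i \sqrt{2074}$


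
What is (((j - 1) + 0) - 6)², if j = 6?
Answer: 1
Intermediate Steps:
(((j - 1) + 0) - 6)² = (((6 - 1) + 0) - 6)² = ((5 + 0) - 6)² = (5 - 6)² = (-1)² = 1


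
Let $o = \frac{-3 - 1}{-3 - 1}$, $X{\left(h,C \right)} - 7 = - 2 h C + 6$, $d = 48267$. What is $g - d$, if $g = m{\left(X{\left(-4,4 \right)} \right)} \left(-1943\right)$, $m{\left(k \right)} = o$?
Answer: $-50210$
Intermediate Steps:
$X{\left(h,C \right)} = 13 - 2 C h$ ($X{\left(h,C \right)} = 7 + \left(- 2 h C + 6\right) = 7 - \left(-6 + 2 C h\right) = 13 - 2 C h$)
$o = 1$ ($o = - \frac{4}{-4} = \left(-4\right) \left(- \frac{1}{4}\right) = 1$)
$m{\left(k \right)} = 1$
$g = -1943$ ($g = 1 \left(-1943\right) = -1943$)
$g - d = -1943 - 48267 = -50210$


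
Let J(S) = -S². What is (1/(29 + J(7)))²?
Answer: 1/400 ≈ 0.0025000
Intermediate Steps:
(1/(29 + J(7)))² = (1/(29 - 1*7²))² = (1/(29 - 1*49))² = (1/(29 - 49))² = (1/(-20))² = (-1/20)² = 1/400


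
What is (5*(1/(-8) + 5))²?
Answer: 38025/64 ≈ 594.14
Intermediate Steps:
(5*(1/(-8) + 5))² = (5*(1*(-⅛) + 5))² = (5*(-⅛ + 5))² = (5*(39/8))² = (195/8)² = 38025/64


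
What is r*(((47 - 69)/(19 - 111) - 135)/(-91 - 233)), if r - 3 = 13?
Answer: 12398/1863 ≈ 6.6549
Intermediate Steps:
r = 16 (r = 3 + 13 = 16)
r*(((47 - 69)/(19 - 111) - 135)/(-91 - 233)) = 16*(((47 - 69)/(19 - 111) - 135)/(-91 - 233)) = 16*((-22/(-92) - 135)/(-324)) = 16*((-22*(-1/92) - 135)*(-1/324)) = 16*((11/46 - 135)*(-1/324)) = 16*(-6199/46*(-1/324)) = 16*(6199/14904) = 12398/1863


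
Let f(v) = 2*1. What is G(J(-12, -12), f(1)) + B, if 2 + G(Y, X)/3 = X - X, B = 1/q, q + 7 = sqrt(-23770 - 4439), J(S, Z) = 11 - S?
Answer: -169555/28258 - I*sqrt(28209)/28258 ≈ -6.0002 - 0.0059436*I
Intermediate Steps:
q = -7 + I*sqrt(28209) (q = -7 + sqrt(-23770 - 4439) = -7 + sqrt(-28209) = -7 + I*sqrt(28209) ≈ -7.0 + 167.96*I)
B = 1/(-7 + I*sqrt(28209)) ≈ -0.00024772 - 0.0059436*I
f(v) = 2
G(Y, X) = -6 (G(Y, X) = -6 + 3*(X - X) = -6 + 3*0 = -6 + 0 = -6)
G(J(-12, -12), f(1)) + B = -6 + (-7/28258 - I*sqrt(28209)/28258) = -169555/28258 - I*sqrt(28209)/28258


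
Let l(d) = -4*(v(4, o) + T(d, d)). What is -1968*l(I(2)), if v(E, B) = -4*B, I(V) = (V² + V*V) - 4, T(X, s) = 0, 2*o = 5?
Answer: -78720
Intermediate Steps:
o = 5/2 (o = (½)*5 = 5/2 ≈ 2.5000)
I(V) = -4 + 2*V² (I(V) = (V² + V²) - 4 = 2*V² - 4 = -4 + 2*V²)
l(d) = 40 (l(d) = -4*(-4*5/2 + 0) = -4*(-10 + 0) = -4*(-10) = 40)
-1968*l(I(2)) = -1968*40 = -78720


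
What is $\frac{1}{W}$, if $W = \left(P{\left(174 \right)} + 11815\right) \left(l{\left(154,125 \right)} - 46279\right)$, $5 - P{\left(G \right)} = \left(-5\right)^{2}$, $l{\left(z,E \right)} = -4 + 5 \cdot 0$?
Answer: $- \frac{1}{545907985} \approx -1.8318 \cdot 10^{-9}$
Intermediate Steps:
$l{\left(z,E \right)} = -4$ ($l{\left(z,E \right)} = -4 + 0 = -4$)
$P{\left(G \right)} = -20$ ($P{\left(G \right)} = 5 - \left(-5\right)^{2} = 5 - 25 = -20$)
$W = -545907985$ ($W = \left(-20 + 11815\right) \left(-4 - 46279\right) = 11795 \left(-46283\right) = -545907985$)
$\frac{1}{W} = \frac{1}{-545907985} = - \frac{1}{545907985}$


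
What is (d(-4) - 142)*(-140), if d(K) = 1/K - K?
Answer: 19355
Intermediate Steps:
(d(-4) - 142)*(-140) = ((1/(-4) - 1*(-4)) - 142)*(-140) = ((-¼ + 4) - 142)*(-140) = (15/4 - 142)*(-140) = -553/4*(-140) = 19355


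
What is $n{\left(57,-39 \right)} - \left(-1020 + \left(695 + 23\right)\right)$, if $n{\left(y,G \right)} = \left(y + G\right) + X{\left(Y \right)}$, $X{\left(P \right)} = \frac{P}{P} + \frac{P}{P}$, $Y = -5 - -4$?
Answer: $322$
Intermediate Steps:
$Y = -1$ ($Y = -5 + 4 = -1$)
$X{\left(P \right)} = 2$ ($X{\left(P \right)} = 1 + 1 = 2$)
$n{\left(y,G \right)} = 2 + G + y$ ($n{\left(y,G \right)} = \left(y + G\right) + 2 = \left(G + y\right) + 2 = 2 + G + y$)
$n{\left(57,-39 \right)} - \left(-1020 + \left(695 + 23\right)\right) = \left(2 - 39 + 57\right) - \left(-1020 + \left(695 + 23\right)\right) = 20 - \left(-1020 + 718\right) = 20 - -302 = 20 + 302 = 322$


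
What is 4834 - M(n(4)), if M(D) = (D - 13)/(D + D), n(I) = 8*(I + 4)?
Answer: 618701/128 ≈ 4833.6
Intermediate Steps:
n(I) = 32 + 8*I (n(I) = 8*(4 + I) = 32 + 8*I)
M(D) = (-13 + D)/(2*D) (M(D) = (-13 + D)/((2*D)) = (-13 + D)*(1/(2*D)) = (-13 + D)/(2*D))
4834 - M(n(4)) = 4834 - (-13 + (32 + 8*4))/(2*(32 + 8*4)) = 4834 - (-13 + (32 + 32))/(2*(32 + 32)) = 4834 - (-13 + 64)/(2*64) = 4834 - 51/(2*64) = 4834 - 1*51/128 = 4834 - 51/128 = 618701/128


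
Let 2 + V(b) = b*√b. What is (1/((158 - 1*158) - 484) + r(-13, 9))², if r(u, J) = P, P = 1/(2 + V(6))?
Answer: 29309/6324912 - √6/8712 ≈ 0.0043527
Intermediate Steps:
V(b) = -2 + b^(3/2) (V(b) = -2 + b*√b = -2 + b^(3/2))
P = √6/36 (P = 1/(2 + (-2 + 6^(3/2))) = 1/(2 + (-2 + 6*√6)) = 1/(6*√6) = √6/36 ≈ 0.068041)
r(u, J) = √6/36
(1/((158 - 1*158) - 484) + r(-13, 9))² = (1/((158 - 1*158) - 484) + √6/36)² = (1/((158 - 158) - 484) + √6/36)² = (1/(0 - 484) + √6/36)² = (1/(-484) + √6/36)² = (-1/484 + √6/36)²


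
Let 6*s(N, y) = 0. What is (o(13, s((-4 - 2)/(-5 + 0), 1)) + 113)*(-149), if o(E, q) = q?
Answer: -16837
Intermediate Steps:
s(N, y) = 0 (s(N, y) = (⅙)*0 = 0)
(o(13, s((-4 - 2)/(-5 + 0), 1)) + 113)*(-149) = (0 + 113)*(-149) = 113*(-149) = -16837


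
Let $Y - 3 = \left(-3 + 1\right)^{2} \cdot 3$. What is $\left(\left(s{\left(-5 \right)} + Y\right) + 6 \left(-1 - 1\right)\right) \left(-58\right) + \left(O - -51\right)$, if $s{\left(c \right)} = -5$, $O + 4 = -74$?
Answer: $89$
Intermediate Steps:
$O = -78$ ($O = -4 - 74 = -78$)
$Y = 15$ ($Y = 3 + \left(-3 + 1\right)^{2} \cdot 3 = 3 + \left(-2\right)^{2} \cdot 3 = 3 + 4 \cdot 3 = 3 + 12 = 15$)
$\left(\left(s{\left(-5 \right)} + Y\right) + 6 \left(-1 - 1\right)\right) \left(-58\right) + \left(O - -51\right) = \left(\left(-5 + 15\right) + 6 \left(-1 - 1\right)\right) \left(-58\right) - 27 = \left(10 + 6 \left(-2\right)\right) \left(-58\right) + \left(-78 + 51\right) = \left(10 - 12\right) \left(-58\right) - 27 = \left(-2\right) \left(-58\right) - 27 = 116 - 27 = 89$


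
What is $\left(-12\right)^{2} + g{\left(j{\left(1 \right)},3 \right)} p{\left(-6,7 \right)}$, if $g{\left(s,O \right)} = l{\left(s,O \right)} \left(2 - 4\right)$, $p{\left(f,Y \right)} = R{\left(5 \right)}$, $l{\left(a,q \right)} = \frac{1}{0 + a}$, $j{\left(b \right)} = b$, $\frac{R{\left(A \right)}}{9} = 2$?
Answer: $108$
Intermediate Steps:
$R{\left(A \right)} = 18$ ($R{\left(A \right)} = 9 \cdot 2 = 18$)
$l{\left(a,q \right)} = \frac{1}{a}$
$p{\left(f,Y \right)} = 18$
$g{\left(s,O \right)} = - \frac{2}{s}$ ($g{\left(s,O \right)} = \frac{2 - 4}{s} = \frac{1}{s} \left(-2\right) = - \frac{2}{s}$)
$\left(-12\right)^{2} + g{\left(j{\left(1 \right)},3 \right)} p{\left(-6,7 \right)} = \left(-12\right)^{2} + - \frac{2}{1} \cdot 18 = 144 + \left(-2\right) 1 \cdot 18 = 144 - 36 = 108$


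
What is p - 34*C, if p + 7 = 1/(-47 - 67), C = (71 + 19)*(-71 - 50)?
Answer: 42208841/114 ≈ 3.7025e+5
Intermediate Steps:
C = -10890 (C = 90*(-121) = -10890)
p = -799/114 (p = -7 + 1/(-47 - 67) = -7 + 1/(-114) = -7 - 1/114 = -799/114 ≈ -7.0088)
p - 34*C = -799/114 - 34*(-10890) = -799/114 + 370260 = 42208841/114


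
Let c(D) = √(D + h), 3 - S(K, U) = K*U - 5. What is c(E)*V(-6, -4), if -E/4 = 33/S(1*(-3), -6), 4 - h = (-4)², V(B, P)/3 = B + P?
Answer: -6*√30 ≈ -32.863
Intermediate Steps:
V(B, P) = 3*B + 3*P (V(B, P) = 3*(B + P) = 3*B + 3*P)
S(K, U) = 8 - K*U (S(K, U) = 3 - (K*U - 5) = 3 - (-5 + K*U) = 3 + (5 - K*U) = 8 - K*U)
h = -12 (h = 4 - 1*(-4)² = 4 - 1*16 = 4 - 16 = -12)
E = 66/5 (E = -132/(8 - 1*1*(-3)*(-6)) = -132/(8 - 1*(-3)*(-6)) = -132/(8 - 18) = -132/(-10) = -132*(-1)/10 = -4*(-33/10) = 66/5 ≈ 13.200)
c(D) = √(-12 + D) (c(D) = √(D - 12) = √(-12 + D))
c(E)*V(-6, -4) = √(-12 + 66/5)*(3*(-6) + 3*(-4)) = √(6/5)*(-18 - 12) = (√30/5)*(-30) = -6*√30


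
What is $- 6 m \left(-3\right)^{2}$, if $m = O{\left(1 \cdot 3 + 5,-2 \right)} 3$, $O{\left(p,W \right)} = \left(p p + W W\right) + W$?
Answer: $-10692$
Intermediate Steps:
$O{\left(p,W \right)} = W + W^{2} + p^{2}$ ($O{\left(p,W \right)} = \left(p^{2} + W^{2}\right) + W = \left(W^{2} + p^{2}\right) + W = W + W^{2} + p^{2}$)
$m = 198$ ($m = \left(-2 + \left(-2\right)^{2} + \left(1 \cdot 3 + 5\right)^{2}\right) 3 = \left(-2 + 4 + \left(3 + 5\right)^{2}\right) 3 = \left(-2 + 4 + 8^{2}\right) 3 = \left(-2 + 4 + 64\right) 3 = 66 \cdot 3 = 198$)
$- 6 m \left(-3\right)^{2} = \left(-6\right) 198 \left(-3\right)^{2} = \left(-1188\right) 9 = -10692$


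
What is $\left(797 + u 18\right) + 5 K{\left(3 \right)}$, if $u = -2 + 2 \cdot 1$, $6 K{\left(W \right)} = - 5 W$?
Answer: $\frac{1569}{2} \approx 784.5$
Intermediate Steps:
$K{\left(W \right)} = - \frac{5 W}{6}$ ($K{\left(W \right)} = \frac{\left(-5\right) W}{6} = - \frac{5 W}{6}$)
$u = 0$ ($u = -2 + 2 = 0$)
$\left(797 + u 18\right) + 5 K{\left(3 \right)} = \left(797 + 0 \cdot 18\right) + 5 \left(\left(- \frac{5}{6}\right) 3\right) = \left(797 + 0\right) + 5 \left(- \frac{5}{2}\right) = 797 - \frac{25}{2} = \frac{1569}{2}$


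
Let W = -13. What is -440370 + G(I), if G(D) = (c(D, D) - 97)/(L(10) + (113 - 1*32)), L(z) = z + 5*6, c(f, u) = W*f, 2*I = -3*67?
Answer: -106567121/242 ≈ -4.4036e+5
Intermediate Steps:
I = -201/2 (I = (-3*67)/2 = (1/2)*(-201) = -201/2 ≈ -100.50)
c(f, u) = -13*f
L(z) = 30 + z (L(z) = z + 30 = 30 + z)
G(D) = -97/121 - 13*D/121 (G(D) = (-13*D - 97)/((30 + 10) + (113 - 1*32)) = (-97 - 13*D)/(40 + (113 - 32)) = (-97 - 13*D)/(40 + 81) = (-97 - 13*D)/121 = (-97 - 13*D)*(1/121) = -97/121 - 13*D/121)
-440370 + G(I) = -440370 + (-97/121 - 13/121*(-201/2)) = -440370 + (-97/121 + 2613/242) = -440370 + 2419/242 = -106567121/242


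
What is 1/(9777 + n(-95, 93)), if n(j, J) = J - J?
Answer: 1/9777 ≈ 0.00010228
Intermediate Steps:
n(j, J) = 0
1/(9777 + n(-95, 93)) = 1/(9777 + 0) = 1/9777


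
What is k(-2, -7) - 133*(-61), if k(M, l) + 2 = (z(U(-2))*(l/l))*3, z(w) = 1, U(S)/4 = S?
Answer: 8114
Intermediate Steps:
U(S) = 4*S
k(M, l) = 1 (k(M, l) = -2 + (1*(l/l))*3 = -2 + (1*1)*3 = -2 + 1*3 = -2 + 3 = 1)
k(-2, -7) - 133*(-61) = 1 - 133*(-61) = 1 + 8113 = 8114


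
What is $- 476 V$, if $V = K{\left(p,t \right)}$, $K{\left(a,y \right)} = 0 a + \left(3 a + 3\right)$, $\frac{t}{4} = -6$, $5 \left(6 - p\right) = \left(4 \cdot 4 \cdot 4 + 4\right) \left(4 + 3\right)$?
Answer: $\frac{629748}{5} \approx 1.2595 \cdot 10^{5}$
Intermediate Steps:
$p = - \frac{446}{5}$ ($p = 6 - \frac{\left(4 \cdot 4 \cdot 4 + 4\right) \left(4 + 3\right)}{5} = 6 - \frac{\left(16 \cdot 4 + 4\right) 7}{5} = 6 - \frac{\left(64 + 4\right) 7}{5} = 6 - \frac{68 \cdot 7}{5} = 6 - \frac{476}{5} = - \frac{446}{5} \approx -89.2$)
$t = -24$ ($t = 4 \left(-6\right) = -24$)
$K{\left(a,y \right)} = 3 + 3 a$ ($K{\left(a,y \right)} = 0 + \left(3 + 3 a\right) = 3 + 3 a$)
$V = - \frac{1323}{5}$ ($V = 3 + 3 \left(- \frac{446}{5}\right) = 3 - \frac{1338}{5} = - \frac{1323}{5} \approx -264.6$)
$- 476 V = \left(-476\right) \left(- \frac{1323}{5}\right) = \frac{629748}{5}$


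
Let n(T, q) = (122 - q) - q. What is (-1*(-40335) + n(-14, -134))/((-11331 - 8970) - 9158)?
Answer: -40725/29459 ≈ -1.3824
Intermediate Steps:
n(T, q) = 122 - 2*q
(-1*(-40335) + n(-14, -134))/((-11331 - 8970) - 9158) = (-1*(-40335) + (122 - 2*(-134)))/((-11331 - 8970) - 9158) = (40335 + (122 + 268))/(-20301 - 9158) = (40335 + 390)/(-29459) = 40725*(-1/29459) = -40725/29459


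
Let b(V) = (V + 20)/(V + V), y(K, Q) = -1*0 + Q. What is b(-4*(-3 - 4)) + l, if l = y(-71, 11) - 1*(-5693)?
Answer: 39934/7 ≈ 5704.9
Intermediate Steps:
y(K, Q) = Q (y(K, Q) = 0 + Q = Q)
b(V) = (20 + V)/(2*V) (b(V) = (20 + V)/((2*V)) = (20 + V)*(1/(2*V)) = (20 + V)/(2*V))
l = 5704 (l = 11 - 1*(-5693) = 11 + 5693 = 5704)
b(-4*(-3 - 4)) + l = (20 - 4*(-3 - 4))/(2*((-4*(-3 - 4)))) + 5704 = (20 - 4*(-7))/(2*((-4*(-7)))) + 5704 = (½)*(20 + 28)/28 + 5704 = (½)*(1/28)*48 + 5704 = 6/7 + 5704 = 39934/7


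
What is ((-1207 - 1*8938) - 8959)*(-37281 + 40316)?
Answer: -57980640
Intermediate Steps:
((-1207 - 1*8938) - 8959)*(-37281 + 40316) = ((-1207 - 8938) - 8959)*3035 = (-10145 - 8959)*3035 = -19104*3035 = -57980640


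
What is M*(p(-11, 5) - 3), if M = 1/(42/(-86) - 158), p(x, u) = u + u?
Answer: -301/6815 ≈ -0.044167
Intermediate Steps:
p(x, u) = 2*u
M = -43/6815 (M = 1/(42*(-1/86) - 158) = 1/(-21/43 - 158) = 1/(-6815/43) = -43/6815 ≈ -0.0063096)
M*(p(-11, 5) - 3) = -43*(2*5 - 3)/6815 = -43*(10 - 3)/6815 = -43/6815*7 = -301/6815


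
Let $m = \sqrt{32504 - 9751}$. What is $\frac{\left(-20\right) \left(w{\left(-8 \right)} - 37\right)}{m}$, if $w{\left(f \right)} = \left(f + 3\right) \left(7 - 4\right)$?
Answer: $\frac{1040 \sqrt{22753}}{22753} \approx 6.8947$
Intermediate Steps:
$m = \sqrt{22753} \approx 150.84$
$w{\left(f \right)} = 9 + 3 f$ ($w{\left(f \right)} = \left(3 + f\right) 3 = 9 + 3 f$)
$\frac{\left(-20\right) \left(w{\left(-8 \right)} - 37\right)}{m} = \frac{\left(-20\right) \left(\left(9 + 3 \left(-8\right)\right) - 37\right)}{\sqrt{22753}} = - 20 \left(\left(9 - 24\right) - 37\right) \frac{\sqrt{22753}}{22753} = - 20 \left(-15 - 37\right) \frac{\sqrt{22753}}{22753} = \left(-20\right) \left(-52\right) \frac{\sqrt{22753}}{22753} = 1040 \frac{\sqrt{22753}}{22753} = \frac{1040 \sqrt{22753}}{22753}$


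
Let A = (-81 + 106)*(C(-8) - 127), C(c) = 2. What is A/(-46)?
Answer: 3125/46 ≈ 67.935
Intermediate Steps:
A = -3125 (A = (-81 + 106)*(2 - 127) = 25*(-125) = -3125)
A/(-46) = -3125/(-46) = -1/46*(-3125) = 3125/46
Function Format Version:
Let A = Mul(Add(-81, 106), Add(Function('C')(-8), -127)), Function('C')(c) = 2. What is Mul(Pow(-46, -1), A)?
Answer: Rational(3125, 46) ≈ 67.935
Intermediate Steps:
A = -3125 (A = Mul(Add(-81, 106), Add(2, -127)) = Mul(25, -125) = -3125)
Mul(Pow(-46, -1), A) = Mul(Pow(-46, -1), -3125) = Mul(Rational(-1, 46), -3125) = Rational(3125, 46)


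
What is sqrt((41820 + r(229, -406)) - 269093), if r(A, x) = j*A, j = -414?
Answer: I*sqrt(322079) ≈ 567.52*I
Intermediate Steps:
r(A, x) = -414*A
sqrt((41820 + r(229, -406)) - 269093) = sqrt((41820 - 414*229) - 269093) = sqrt((41820 - 94806) - 269093) = sqrt(-52986 - 269093) = sqrt(-322079) = I*sqrt(322079)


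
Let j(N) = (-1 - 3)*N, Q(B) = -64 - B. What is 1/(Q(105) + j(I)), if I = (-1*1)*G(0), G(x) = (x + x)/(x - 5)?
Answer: -1/169 ≈ -0.0059172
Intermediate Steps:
G(x) = 2*x/(-5 + x) (G(x) = (2*x)/(-5 + x) = 2*x/(-5 + x))
I = 0 (I = (-1*1)*(2*0/(-5 + 0)) = -2*0/(-5) = -2*0*(-1)/5 = -1*0 = 0)
j(N) = -4*N
1/(Q(105) + j(I)) = 1/((-64 - 1*105) - 4*0) = 1/((-64 - 105) + 0) = 1/(-169 + 0) = 1/(-169) = -1/169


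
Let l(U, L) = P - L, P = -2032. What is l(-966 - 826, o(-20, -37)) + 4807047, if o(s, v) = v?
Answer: 4805052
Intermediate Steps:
l(U, L) = -2032 - L
l(-966 - 826, o(-20, -37)) + 4807047 = (-2032 - 1*(-37)) + 4807047 = (-2032 + 37) + 4807047 = -1995 + 4807047 = 4805052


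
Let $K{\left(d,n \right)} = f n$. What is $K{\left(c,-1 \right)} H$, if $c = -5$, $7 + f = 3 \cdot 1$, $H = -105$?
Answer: $-420$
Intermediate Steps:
$f = -4$ ($f = -7 + 3 \cdot 1 = -7 + 3 = -4$)
$K{\left(d,n \right)} = - 4 n$
$K{\left(c,-1 \right)} H = \left(-4\right) \left(-1\right) \left(-105\right) = 4 \left(-105\right) = -420$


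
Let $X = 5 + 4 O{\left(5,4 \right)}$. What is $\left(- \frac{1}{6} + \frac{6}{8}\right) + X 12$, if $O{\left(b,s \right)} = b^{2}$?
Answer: $\frac{15127}{12} \approx 1260.6$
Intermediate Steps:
$X = 105$ ($X = 5 + 4 \cdot 5^{2} = 5 + 4 \cdot 25 = 5 + 100 = 105$)
$\left(- \frac{1}{6} + \frac{6}{8}\right) + X 12 = \left(- \frac{1}{6} + \frac{6}{8}\right) + 105 \cdot 12 = \left(\left(-1\right) \frac{1}{6} + 6 \cdot \frac{1}{8}\right) + 1260 = \left(- \frac{1}{6} + \frac{3}{4}\right) + 1260 = \frac{7}{12} + 1260 = \frac{15127}{12}$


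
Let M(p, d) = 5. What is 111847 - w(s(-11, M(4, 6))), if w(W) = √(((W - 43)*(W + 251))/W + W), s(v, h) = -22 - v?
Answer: 111847 - √141229/11 ≈ 1.1181e+5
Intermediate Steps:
w(W) = √(W + (-43 + W)*(251 + W)/W) (w(W) = √(((-43 + W)*(251 + W))/W + W) = √((-43 + W)*(251 + W)/W + W) = √(W + (-43 + W)*(251 + W)/W))
111847 - w(s(-11, M(4, 6))) = 111847 - √(208 - 10793/(-22 - 1*(-11)) + 2*(-22 - 1*(-11))) = 111847 - √(208 - 10793/(-22 + 11) + 2*(-22 + 11)) = 111847 - √(208 - 10793/(-11) + 2*(-11)) = 111847 - √(208 - 10793*(-1/11) - 22) = 111847 - √(208 + 10793/11 - 22) = 111847 - √(12839/11) = 111847 - √141229/11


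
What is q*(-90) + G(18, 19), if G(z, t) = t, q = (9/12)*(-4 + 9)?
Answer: -637/2 ≈ -318.50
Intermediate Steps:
q = 15/4 (q = (9*(1/12))*5 = (3/4)*5 = 15/4 ≈ 3.7500)
q*(-90) + G(18, 19) = (15/4)*(-90) + 19 = -675/2 + 19 = -637/2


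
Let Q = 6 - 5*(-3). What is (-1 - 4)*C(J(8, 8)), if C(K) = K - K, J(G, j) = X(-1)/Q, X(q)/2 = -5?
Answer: 0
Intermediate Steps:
X(q) = -10 (X(q) = 2*(-5) = -10)
Q = 21 (Q = 6 + 15 = 21)
J(G, j) = -10/21
C(K) = 0
(-1 - 4)*C(J(8, 8)) = (-1 - 4)*0 = -5*0 = 0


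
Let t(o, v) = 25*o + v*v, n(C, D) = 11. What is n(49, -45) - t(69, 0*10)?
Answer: -1714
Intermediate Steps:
t(o, v) = v² + 25*o (t(o, v) = 25*o + v² = v² + 25*o)
n(49, -45) - t(69, 0*10) = 11 - ((0*10)² + 25*69) = 11 - (0² + 1725) = 11 - (0 + 1725) = 11 - 1*1725 = 11 - 1725 = -1714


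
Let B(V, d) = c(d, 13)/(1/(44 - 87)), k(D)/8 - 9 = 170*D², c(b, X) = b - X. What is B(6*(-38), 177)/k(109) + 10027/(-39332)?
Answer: -20286995191/79441947628 ≈ -0.25537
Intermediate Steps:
k(D) = 72 + 1360*D² (k(D) = 72 + 8*(170*D²) = 72 + 1360*D²)
B(V, d) = 559 - 43*d (B(V, d) = (d - 1*13)/(1/(44 - 87)) = (d - 13)/(1/(-43)) = (-13 + d)/(-1/43) = (-13 + d)*(-43) = 559 - 43*d)
B(6*(-38), 177)/k(109) + 10027/(-39332) = (559 - 43*177)/(72 + 1360*109²) + 10027/(-39332) = (559 - 7611)/(72 + 1360*11881) + 10027*(-1/39332) = -7052/(72 + 16158160) - 10027/39332 = -7052/16158232 - 10027/39332 = -7052*1/16158232 - 10027/39332 = -1763/4039558 - 10027/39332 = -20286995191/79441947628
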